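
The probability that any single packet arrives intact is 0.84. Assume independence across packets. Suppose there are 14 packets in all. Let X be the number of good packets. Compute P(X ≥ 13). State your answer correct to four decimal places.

X ~ Binomial(14, 0.84); P(X ≥ 13) = Σ C(14,k) p^k (1−p)^(14−k) over k:
  k=13: C(14,13)·0.84^13·0.16^1 = 0.232209
  k=14: C(14,14)·0.84^14·0.16^0 = 0.087078
Total = 0.319287

0.3193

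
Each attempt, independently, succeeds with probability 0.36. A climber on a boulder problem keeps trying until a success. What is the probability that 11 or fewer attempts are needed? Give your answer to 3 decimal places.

0.993

Y = number of attempts to the first success; geometric, p = 0.36.
P(Y ≤ 11) = 1 − (1−p)^11 = 1 − 0.00738 = 0.99262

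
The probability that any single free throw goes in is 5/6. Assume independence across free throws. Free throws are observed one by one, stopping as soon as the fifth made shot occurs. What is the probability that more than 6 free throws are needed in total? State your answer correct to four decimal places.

0.2632

Needing more than 6 free throws ⇔ fewer than 5 successes in the first 6. With X ~ Binomial(6, 0.833333), P(Y > 6) = P(X ≤ 4).
  k=0: C(6,0)·0.833333^0·0.166667^6 = 0.000021
  k=1: C(6,1)·0.833333^1·0.166667^5 = 0.000643
  k=2: C(6,2)·0.833333^2·0.166667^4 = 0.008038
  k=3: C(6,3)·0.833333^3·0.166667^3 = 0.053584
  k=4: C(6,4)·0.833333^4·0.166667^2 = 0.200939
P(X ≤ 4) = 0.263224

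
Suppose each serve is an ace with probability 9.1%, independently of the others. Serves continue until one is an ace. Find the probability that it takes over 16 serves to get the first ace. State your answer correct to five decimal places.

0.21728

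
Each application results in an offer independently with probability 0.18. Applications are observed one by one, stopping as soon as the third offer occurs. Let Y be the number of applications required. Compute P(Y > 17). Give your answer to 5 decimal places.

0.38667

Needing more than 17 applications ⇔ fewer than 3 successes in the first 17. With X ~ Binomial(17, 0.18), P(Y > 17) = P(X ≤ 2).
  k=0: C(17,0)·0.18^0·0.82^17 = 0.0342638
  k=1: C(17,1)·0.18^1·0.82^16 = 0.1278625
  k=2: C(17,2)·0.18^2·0.82^15 = 0.2245390
P(X ≤ 2) = 0.3866652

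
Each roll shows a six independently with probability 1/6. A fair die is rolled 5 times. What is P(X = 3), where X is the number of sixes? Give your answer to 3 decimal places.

X ~ Binomial(n=5, p=0.166667).
P(X=3) = C(5,3) · p^3 · (1−p)^2
= 10 · 0.0046296 · 0.69444 = 0.03215

0.032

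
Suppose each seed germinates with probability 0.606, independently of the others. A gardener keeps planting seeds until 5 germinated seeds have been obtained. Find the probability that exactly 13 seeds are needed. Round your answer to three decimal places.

0.023

Y = trial on which the fifth success occurs; negative binomial, r=5, p=0.606.
P(Y=13) = C(12,4) · p^5 · (1−p)^8
= 495 · 0.081727 · 0.00058072 = 0.02349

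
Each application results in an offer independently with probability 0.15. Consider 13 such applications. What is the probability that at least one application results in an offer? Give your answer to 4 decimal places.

0.8791

P(at least one) = 1 − P(none) = 1 − (1 − 0.15)^13
= 1 − 0.120905 = 0.879095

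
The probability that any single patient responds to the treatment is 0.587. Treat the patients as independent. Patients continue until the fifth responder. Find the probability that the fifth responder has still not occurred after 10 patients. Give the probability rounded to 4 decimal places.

Needing more than 10 patients ⇔ fewer than 5 successes in the first 10. With X ~ Binomial(10, 0.587), P(Y > 10) = P(X ≤ 4).
  k=0: C(10,0)·0.587^0·0.413^10 = 0.000144
  k=1: C(10,1)·0.587^1·0.413^9 = 0.002052
  k=2: C(10,2)·0.587^2·0.413^8 = 0.013125
  k=3: C(10,3)·0.587^3·0.413^7 = 0.049745
  k=4: C(10,4)·0.587^4·0.413^6 = 0.123729
P(X ≤ 4) = 0.188795

0.1888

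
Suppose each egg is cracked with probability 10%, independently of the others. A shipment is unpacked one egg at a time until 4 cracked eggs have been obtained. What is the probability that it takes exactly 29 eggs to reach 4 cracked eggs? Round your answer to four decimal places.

Y = trial on which the fourth success occurs; negative binomial, r=4, p=0.10.
P(Y=29) = C(28,3) · p^4 · (1−p)^25
= 3276 · 0.0001 · 0.07179 = 0.023518

0.0235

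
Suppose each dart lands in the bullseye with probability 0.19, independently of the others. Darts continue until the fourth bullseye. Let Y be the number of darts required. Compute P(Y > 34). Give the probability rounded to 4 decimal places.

Needing more than 34 darts ⇔ fewer than 4 successes in the first 34. With X ~ Binomial(34, 0.19), P(Y > 34) = P(X ≤ 3).
  k=0: C(34,0)·0.19^0·0.81^34 = 0.000774
  k=1: C(34,1)·0.19^1·0.81^33 = 0.006169
  k=2: C(34,2)·0.19^2·0.81^32 = 0.023878
  k=3: C(34,3)·0.19^3·0.81^31 = 0.059743
P(X ≤ 3) = 0.090564

0.0906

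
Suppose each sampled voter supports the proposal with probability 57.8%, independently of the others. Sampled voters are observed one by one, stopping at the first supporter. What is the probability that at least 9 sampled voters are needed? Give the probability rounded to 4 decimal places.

Y = number of sampled voters to the first success; geometric, p = 0.578.
P(Y > 8) = P(first 8 all fail) = (1−p)^8 = 0.001006

0.0010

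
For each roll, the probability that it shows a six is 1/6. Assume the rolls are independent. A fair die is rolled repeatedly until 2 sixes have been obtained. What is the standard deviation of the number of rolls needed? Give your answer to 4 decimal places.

7.7460

Y = total rolls until the second success; negative binomial with r=2, p=0.166667.
SD(Y) = √[r(1−p)/p²] = √(60.000000) = 7.745967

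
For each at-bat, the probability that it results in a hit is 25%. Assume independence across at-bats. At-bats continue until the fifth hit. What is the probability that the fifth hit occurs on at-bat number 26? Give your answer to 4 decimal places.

0.0294

Y = trial on which the fifth success occurs; negative binomial, r=5, p=0.25.
P(Y=26) = C(25,4) · p^5 · (1−p)^21
= 12650 · 0.00097656 · 0.0023784 = 0.029382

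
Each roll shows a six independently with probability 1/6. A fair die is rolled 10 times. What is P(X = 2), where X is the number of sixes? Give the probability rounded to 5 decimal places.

X ~ Binomial(n=10, p=0.166667).
P(X=2) = C(10,2) · p^2 · (1−p)^8
= 45 · 0.027778 · 0.23257 = 0.2907100

0.29071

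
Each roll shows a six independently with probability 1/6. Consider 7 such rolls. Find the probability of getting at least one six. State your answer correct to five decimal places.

0.72092

P(at least one) = 1 − P(none) = 1 − (1 − 0.166667)^7
= 1 − 0.2790816 = 0.7209184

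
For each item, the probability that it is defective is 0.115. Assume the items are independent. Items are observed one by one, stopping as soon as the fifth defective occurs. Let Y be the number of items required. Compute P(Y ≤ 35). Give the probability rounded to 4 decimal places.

0.3761

Finishing within 35 items ⇔ at least 5 successes in the first 35. With X ~ Binomial(35, 0.115), P(Y ≤ 35) = 1 − P(X ≤ 4).
  k=0: C(35,0)·0.115^0·0.885^35 = 0.013900
  k=1: C(35,1)·0.115^1·0.885^34 = 0.063217
  k=2: C(35,2)·0.115^2·0.885^33 = 0.139650
  k=3: C(35,3)·0.115^3·0.885^32 = 0.199613
  k=4: C(35,4)·0.115^4·0.885^31 = 0.207507
1 − 0.623887 = 0.376113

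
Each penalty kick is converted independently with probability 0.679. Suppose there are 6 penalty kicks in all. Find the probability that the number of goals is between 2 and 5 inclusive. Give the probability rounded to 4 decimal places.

0.8870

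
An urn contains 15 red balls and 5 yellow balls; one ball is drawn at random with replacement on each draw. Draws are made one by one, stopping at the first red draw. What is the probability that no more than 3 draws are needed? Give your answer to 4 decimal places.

0.9844

Y = number of draws to the first success; geometric, p = 0.75.
P(Y ≤ 3) = 1 − (1−p)^3 = 1 − 0.015625 = 0.984375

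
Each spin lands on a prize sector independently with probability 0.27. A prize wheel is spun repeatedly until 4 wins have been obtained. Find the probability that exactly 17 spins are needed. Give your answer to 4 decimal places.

Y = trial on which the fourth success occurs; negative binomial, r=4, p=0.27.
P(Y=17) = C(16,3) · p^4 · (1−p)^13
= 560 · 0.0053144 · 0.016718 = 0.049755

0.0498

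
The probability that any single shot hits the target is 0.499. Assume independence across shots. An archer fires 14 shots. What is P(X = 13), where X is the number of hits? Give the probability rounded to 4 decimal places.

X ~ Binomial(n=14, p=0.499).
P(X=13) = C(14,13) · p^13 · (1−p)^1
= 14 · 0.00011893 · 0.501 = 0.000834

0.0008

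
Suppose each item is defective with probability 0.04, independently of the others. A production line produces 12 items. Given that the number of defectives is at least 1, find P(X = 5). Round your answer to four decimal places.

0.0002

X ~ Binomial(12, 0.04). Want P(X=5 | X≥1) = P(X=5) / P(X≥1).
P(X=5) = C(12,5)·0.04^5·0.96^7 = 0.000061
P(X≥1) = 1 − 0.612710 = 0.387290
Ratio = 0.000061 / 0.387290 = 0.000157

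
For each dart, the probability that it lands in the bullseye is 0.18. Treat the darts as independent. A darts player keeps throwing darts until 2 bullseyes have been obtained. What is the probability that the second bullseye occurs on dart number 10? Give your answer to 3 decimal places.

Y = trial on which the second success occurs; negative binomial, r=2, p=0.18.
P(Y=10) = C(9,1) · p^2 · (1−p)^8
= 9 · 0.0324 · 0.20441 = 0.05961

0.060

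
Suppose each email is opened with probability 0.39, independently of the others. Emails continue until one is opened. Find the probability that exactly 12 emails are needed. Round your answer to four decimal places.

Geometric (trials to first success), p = 0.39.
P(Y = 12) = (1−p)^11 · p = 0.0043514 · 0.39 = 0.001697

0.0017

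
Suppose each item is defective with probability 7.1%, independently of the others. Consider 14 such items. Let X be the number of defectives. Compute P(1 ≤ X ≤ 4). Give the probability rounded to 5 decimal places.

X ~ Binomial(14, 0.071); P(1 ≤ X ≤ 4) = Σ C(14,k) p^k (1−p)^(14−k) over k:
  k=1: C(14,1)·0.071^1·0.929^13 = 0.3815844
  k=2: C(14,2)·0.071^2·0.929^12 = 0.1895600
  k=3: C(14,3)·0.071^3·0.929^11 = 0.0579494
  k=4: C(14,4)·0.071^4·0.929^10 = 0.0121794
Total = 0.6412732

0.64127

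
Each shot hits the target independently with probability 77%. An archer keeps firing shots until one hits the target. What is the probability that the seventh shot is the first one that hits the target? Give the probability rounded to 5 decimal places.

0.00011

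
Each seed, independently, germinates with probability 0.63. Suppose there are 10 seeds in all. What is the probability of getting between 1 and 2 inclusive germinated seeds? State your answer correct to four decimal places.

0.0071

X ~ Binomial(10, 0.63); P(1 ≤ X ≤ 2) = Σ C(10,k) p^k (1−p)^(10−k) over k:
  k=1: C(10,1)·0.63^1·0.37^9 = 0.000819
  k=2: C(10,2)·0.63^2·0.37^8 = 0.006273
Total = 0.007092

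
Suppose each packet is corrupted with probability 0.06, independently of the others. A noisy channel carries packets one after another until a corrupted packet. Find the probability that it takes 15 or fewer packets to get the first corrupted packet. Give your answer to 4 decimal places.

Y = number of packets to the first success; geometric, p = 0.06.
P(Y ≤ 15) = 1 − (1−p)^15 = 1 − 0.395292 = 0.604708

0.6047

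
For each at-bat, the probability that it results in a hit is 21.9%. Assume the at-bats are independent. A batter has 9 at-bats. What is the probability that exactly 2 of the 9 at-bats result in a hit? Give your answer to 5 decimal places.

X ~ Binomial(n=9, p=0.219).
P(X=2) = C(9,2) · p^2 · (1−p)^7
= 36 · 0.047961 · 0.17724 = 0.3060187

0.30602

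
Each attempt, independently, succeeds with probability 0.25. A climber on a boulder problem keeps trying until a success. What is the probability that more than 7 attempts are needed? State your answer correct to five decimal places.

Y = number of attempts to the first success; geometric, p = 0.25.
P(Y > 7) = P(first 7 all fail) = (1−p)^7 = 0.1334839

0.13348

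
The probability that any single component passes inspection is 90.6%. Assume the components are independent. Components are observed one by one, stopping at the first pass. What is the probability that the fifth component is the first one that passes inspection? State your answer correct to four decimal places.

Geometric (trials to first success), p = 0.906.
P(Y = 5) = (1−p)^4 · p = 7.8075e-05 · 0.906 = 0.000071

0.0001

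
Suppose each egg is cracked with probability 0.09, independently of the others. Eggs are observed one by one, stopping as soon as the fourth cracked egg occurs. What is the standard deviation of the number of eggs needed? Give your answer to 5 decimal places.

21.19865

Y = total eggs until the fourth success; negative binomial with r=4, p=0.09.
SD(Y) = √[r(1−p)/p²] = √(449.3827160) = 21.1986489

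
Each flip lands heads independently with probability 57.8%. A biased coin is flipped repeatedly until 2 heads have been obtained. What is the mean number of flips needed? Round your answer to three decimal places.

3.460

Y = total flips until the second success; negative binomial with r=2, p=0.578.
E[Y] = r / p = 2 / 0.578 = 3.46021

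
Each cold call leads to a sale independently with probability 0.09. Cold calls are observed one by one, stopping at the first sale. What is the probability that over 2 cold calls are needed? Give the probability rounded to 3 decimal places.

Y = number of cold calls to the first success; geometric, p = 0.09.
P(Y > 2) = P(first 2 all fail) = (1−p)^2 = 0.82810

0.828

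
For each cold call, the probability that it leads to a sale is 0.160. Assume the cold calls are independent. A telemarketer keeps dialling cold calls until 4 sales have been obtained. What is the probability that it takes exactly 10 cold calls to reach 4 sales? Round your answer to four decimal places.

Y = trial on which the fourth success occurs; negative binomial, r=4, p=0.16.
P(Y=10) = C(9,3) · p^4 · (1−p)^6
= 84 · 0.00065536 · 0.3513 = 0.019339

0.0193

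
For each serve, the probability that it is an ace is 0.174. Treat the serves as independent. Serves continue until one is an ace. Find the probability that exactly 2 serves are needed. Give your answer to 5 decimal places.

Geometric (trials to first success), p = 0.174.
P(Y = 2) = (1−p)^1 · p = 0.826 · 0.174 = 0.1437240

0.14372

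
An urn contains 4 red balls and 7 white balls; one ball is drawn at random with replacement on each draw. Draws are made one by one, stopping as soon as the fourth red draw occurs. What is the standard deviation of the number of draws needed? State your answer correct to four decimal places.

Y = total draws until the fourth success; negative binomial with r=4, p=0.363636.
SD(Y) = √[r(1−p)/p²] = √(19.250000) = 4.387482

4.3875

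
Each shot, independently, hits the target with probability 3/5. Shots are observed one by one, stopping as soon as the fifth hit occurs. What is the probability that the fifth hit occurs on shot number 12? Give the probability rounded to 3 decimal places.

Y = trial on which the fifth success occurs; negative binomial, r=5, p=0.60.
P(Y=12) = C(11,4) · p^5 · (1−p)^7
= 330 · 0.07776 · 0.0016384 = 0.04204

0.042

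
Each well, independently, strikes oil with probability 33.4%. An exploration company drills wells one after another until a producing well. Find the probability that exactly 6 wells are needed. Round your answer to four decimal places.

0.0438

Geometric (trials to first success), p = 0.334.
P(Y = 6) = (1−p)^5 · p = 0.13103 · 0.334 = 0.043764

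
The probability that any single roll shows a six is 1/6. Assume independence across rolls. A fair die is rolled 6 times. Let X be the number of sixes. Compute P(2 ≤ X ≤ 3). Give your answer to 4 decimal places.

0.2545

X ~ Binomial(6, 0.166667); P(2 ≤ X ≤ 3) = Σ C(6,k) p^k (1−p)^(6−k) over k:
  k=2: C(6,2)·0.166667^2·0.833333^4 = 0.200939
  k=3: C(6,3)·0.166667^3·0.833333^3 = 0.053584
Total = 0.254522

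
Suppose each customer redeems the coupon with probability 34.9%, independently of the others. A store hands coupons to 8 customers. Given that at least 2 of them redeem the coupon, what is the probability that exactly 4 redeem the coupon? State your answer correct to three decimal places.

X ~ Binomial(8, 0.349). Want P(X=4 | X≥2) = P(X=4) / P(X≥2).
P(X=4) = C(8,4)·0.349^4·0.651^4 = 0.18652
P(X≥2) = 1 − 0.03226 − 0.13835 = 0.82939
Ratio = 0.18652 / 0.82939 = 0.22489

0.225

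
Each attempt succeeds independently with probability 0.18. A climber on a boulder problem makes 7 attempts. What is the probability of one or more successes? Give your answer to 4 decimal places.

P(at least one) = 1 − P(none) = 1 − (1 − 0.18)^7
= 1 − 0.249285 = 0.750715

0.7507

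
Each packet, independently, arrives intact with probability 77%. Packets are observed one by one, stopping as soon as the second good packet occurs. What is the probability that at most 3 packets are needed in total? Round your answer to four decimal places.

0.8656

Finishing within 3 packets ⇔ at least 2 successes in the first 3. With X ~ Binomial(3, 0.77), P(Y ≤ 3) = 1 − P(X ≤ 1).
  k=0: C(3,0)·0.77^0·0.23^3 = 0.012167
  k=1: C(3,1)·0.77^1·0.23^2 = 0.122199
1 − 0.134366 = 0.865634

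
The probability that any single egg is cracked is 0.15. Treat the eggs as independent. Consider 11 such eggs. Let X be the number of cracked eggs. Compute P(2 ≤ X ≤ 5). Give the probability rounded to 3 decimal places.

0.505

X ~ Binomial(11, 0.15); P(2 ≤ X ≤ 5) = Σ C(11,k) p^k (1−p)^(11−k) over k:
  k=2: C(11,2)·0.15^2·0.85^9 = 0.28663
  k=3: C(11,3)·0.15^3·0.85^8 = 0.15174
  k=4: C(11,4)·0.15^4·0.85^7 = 0.05356
  k=5: C(11,5)·0.15^5·0.85^6 = 0.01323
Total = 0.50516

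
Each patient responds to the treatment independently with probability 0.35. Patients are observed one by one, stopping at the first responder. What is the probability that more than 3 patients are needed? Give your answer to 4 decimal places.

0.2746

Y = number of patients to the first success; geometric, p = 0.35.
P(Y > 3) = P(first 3 all fail) = (1−p)^3 = 0.274625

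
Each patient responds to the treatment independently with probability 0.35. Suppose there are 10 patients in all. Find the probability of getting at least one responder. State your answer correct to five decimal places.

P(at least one) = 1 − P(none) = 1 − (1 − 0.35)^10
= 1 − 0.0134627 = 0.9865373

0.98654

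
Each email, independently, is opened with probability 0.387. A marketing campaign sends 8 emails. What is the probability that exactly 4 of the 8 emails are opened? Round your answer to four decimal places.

X ~ Binomial(n=8, p=0.387).
P(X=4) = C(8,4) · p^4 · (1−p)^4
= 70 · 0.022431 · 0.1412 = 0.221709

0.2217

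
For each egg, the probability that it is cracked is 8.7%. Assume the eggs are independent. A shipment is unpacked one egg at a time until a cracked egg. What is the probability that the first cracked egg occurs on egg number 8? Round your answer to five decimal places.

0.04601

Geometric (trials to first success), p = 0.087.
P(Y = 8) = (1−p)^7 · p = 0.5288 · 0.087 = 0.0460060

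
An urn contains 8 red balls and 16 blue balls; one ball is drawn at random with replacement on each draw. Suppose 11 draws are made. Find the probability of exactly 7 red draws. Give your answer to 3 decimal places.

0.030

X ~ Binomial(n=11, p=0.333333).
P(X=7) = C(11,7) · p^7 · (1−p)^4
= 330 · 0.00045725 · 0.19753 = 0.02981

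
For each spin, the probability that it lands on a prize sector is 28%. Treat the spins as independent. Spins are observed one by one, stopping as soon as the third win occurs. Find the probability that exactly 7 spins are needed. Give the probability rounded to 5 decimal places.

0.08849

Y = trial on which the third success occurs; negative binomial, r=3, p=0.28.
P(Y=7) = C(6,2) · p^3 · (1−p)^4
= 15 · 0.021952 · 0.26874 = 0.0884902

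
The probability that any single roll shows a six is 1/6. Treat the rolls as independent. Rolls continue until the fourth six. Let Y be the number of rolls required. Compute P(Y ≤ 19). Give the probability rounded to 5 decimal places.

0.39301

Finishing within 19 rolls ⇔ at least 4 successes in the first 19. With X ~ Binomial(19, 0.166667), P(Y ≤ 19) = 1 − P(X ≤ 3).
  k=0: C(19,0)·0.166667^0·0.833333^19 = 0.0313009
  k=1: C(19,1)·0.166667^1·0.833333^18 = 0.1189433
  k=2: C(19,2)·0.166667^2·0.833333^17 = 0.2140979
  k=3: C(19,3)·0.166667^3·0.833333^16 = 0.2426443
1 − 0.6069864 = 0.3930136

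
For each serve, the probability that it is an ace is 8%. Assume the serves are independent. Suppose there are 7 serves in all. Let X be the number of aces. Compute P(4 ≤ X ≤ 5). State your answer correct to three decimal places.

0.001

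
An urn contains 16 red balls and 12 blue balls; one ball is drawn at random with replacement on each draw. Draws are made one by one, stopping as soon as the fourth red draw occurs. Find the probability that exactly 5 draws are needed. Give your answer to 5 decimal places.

Y = trial on which the fourth success occurs; negative binomial, r=4, p=0.571429.
P(Y=5) = C(4,3) · p^4 · (1−p)^1
= 4 · 0.10662 · 0.42857 = 0.1827810

0.18278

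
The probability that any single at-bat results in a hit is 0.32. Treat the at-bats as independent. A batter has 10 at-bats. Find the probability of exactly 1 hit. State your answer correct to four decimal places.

0.0995

X ~ Binomial(n=10, p=0.32).
P(X=1) = C(10,1) · p^1 · (1−p)^9
= 10 · 0.32 · 0.031087 = 0.099479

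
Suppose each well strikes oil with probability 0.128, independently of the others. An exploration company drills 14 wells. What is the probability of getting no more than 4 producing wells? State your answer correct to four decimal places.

X ~ Binomial(14, 0.128); P(X ≤ 4) = Σ C(14,k) p^k (1−p)^(14−k) over k:
  k=0: C(14,0)·0.128^0·0.872^14 = 0.146971
  k=1: C(14,1)·0.128^1·0.872^13 = 0.302032
  k=2: C(14,2)·0.128^2·0.872^12 = 0.288177
  k=3: C(14,3)·0.128^3·0.872^11 = 0.169205
  k=4: C(14,4)·0.128^4·0.872^10 = 0.068303
Total = 0.974687

0.9747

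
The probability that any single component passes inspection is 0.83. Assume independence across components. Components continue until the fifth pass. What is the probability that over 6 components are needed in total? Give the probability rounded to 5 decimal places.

0.27128

Needing more than 6 components ⇔ fewer than 5 successes in the first 6. With X ~ Binomial(6, 0.83), P(Y > 6) = P(X ≤ 4).
  k=0: C(6,0)·0.83^0·0.17^6 = 0.0000241
  k=1: C(6,1)·0.83^1·0.17^5 = 0.0007071
  k=2: C(6,2)·0.83^2·0.17^4 = 0.0086306
  k=3: C(6,3)·0.83^3·0.17^3 = 0.0561838
  k=4: C(6,4)·0.83^4·0.17^2 = 0.2057318
P(X ≤ 4) = 0.2712775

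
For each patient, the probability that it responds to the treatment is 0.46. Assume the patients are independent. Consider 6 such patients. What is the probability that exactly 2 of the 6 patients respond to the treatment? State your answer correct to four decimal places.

0.2699

X ~ Binomial(n=6, p=0.46).
P(X=2) = C(6,2) · p^2 · (1−p)^4
= 15 · 0.2116 · 0.085031 = 0.269887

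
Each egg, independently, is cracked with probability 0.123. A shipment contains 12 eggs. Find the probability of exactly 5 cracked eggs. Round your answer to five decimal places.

X ~ Binomial(n=12, p=0.123).
P(X=5) = C(12,5) · p^5 · (1−p)^7
= 792 · 2.8153e-05 · 0.39902 = 0.0088971

0.00890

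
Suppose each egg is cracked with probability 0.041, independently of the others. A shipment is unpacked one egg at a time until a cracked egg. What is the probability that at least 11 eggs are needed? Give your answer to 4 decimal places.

0.6579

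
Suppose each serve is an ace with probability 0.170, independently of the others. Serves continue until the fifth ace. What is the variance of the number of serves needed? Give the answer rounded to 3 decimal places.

143.599

Y = total serves until the fifth success; negative binomial with r=5, p=0.17.
Var(Y) = r(1−p)/p² = 5·0.83 / 0.17² = 143.59862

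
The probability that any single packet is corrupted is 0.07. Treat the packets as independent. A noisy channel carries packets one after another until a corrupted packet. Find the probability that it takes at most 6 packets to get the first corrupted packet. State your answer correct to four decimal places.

0.3530

Y = number of packets to the first success; geometric, p = 0.07.
P(Y ≤ 6) = 1 − (1−p)^6 = 1 − 0.646990 = 0.353010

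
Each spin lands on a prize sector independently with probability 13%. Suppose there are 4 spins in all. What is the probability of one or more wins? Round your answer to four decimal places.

0.4271

P(at least one) = 1 − P(none) = 1 − (1 − 0.13)^4
= 1 − 0.572898 = 0.427102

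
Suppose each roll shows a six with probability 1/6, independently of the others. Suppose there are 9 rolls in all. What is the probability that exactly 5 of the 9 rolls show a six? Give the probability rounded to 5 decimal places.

0.00781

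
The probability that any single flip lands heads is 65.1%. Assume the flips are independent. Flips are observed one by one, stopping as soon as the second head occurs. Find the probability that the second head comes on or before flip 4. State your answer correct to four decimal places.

0.8745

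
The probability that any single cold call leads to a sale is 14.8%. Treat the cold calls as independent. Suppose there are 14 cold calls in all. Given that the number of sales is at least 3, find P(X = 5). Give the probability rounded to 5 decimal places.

0.09780

X ~ Binomial(14, 0.148). Want P(X=5 | X≥3) = P(X=5) / P(X≥3).
P(X=5) = C(14,5)·0.148^5·0.852^9 = 0.0336302
P(X≥3) = 1 − 0.1062073 − 0.2582882 − 0.2916352 = 0.3438693
Ratio = 0.0336302 / 0.3438693 = 0.0977993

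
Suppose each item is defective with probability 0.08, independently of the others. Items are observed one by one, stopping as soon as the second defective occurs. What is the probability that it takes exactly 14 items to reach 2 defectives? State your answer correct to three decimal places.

0.031

Y = trial on which the second success occurs; negative binomial, r=2, p=0.08.
P(Y=14) = C(13,1) · p^2 · (1−p)^12
= 13 · 0.0064 · 0.36767 = 0.03059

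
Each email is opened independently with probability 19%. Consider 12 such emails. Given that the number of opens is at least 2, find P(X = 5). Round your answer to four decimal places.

X ~ Binomial(12, 0.19). Want P(X=5 | X≥2) = P(X=5) / P(X≥2).
P(X=5) = C(12,5)·0.19^5·0.81^7 = 0.044863
P(X≥2) = 1 − 0.079766 − 0.224528 = 0.695706
Ratio = 0.044863 / 0.695706 = 0.064486

0.0645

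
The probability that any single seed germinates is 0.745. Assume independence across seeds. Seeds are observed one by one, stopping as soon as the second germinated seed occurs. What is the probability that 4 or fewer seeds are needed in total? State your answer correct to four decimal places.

Finishing within 4 seeds ⇔ at least 2 successes in the first 4. With X ~ Binomial(4, 0.745), P(Y ≤ 4) = 1 − P(X ≤ 1).
  k=0: C(4,0)·0.745^0·0.255^4 = 0.004228
  k=1: C(4,1)·0.745^1·0.255^3 = 0.049412
1 − 0.053641 = 0.946359

0.9464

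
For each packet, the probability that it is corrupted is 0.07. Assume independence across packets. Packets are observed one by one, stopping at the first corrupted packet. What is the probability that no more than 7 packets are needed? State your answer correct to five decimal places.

0.39830

Y = number of packets to the first success; geometric, p = 0.07.
P(Y ≤ 7) = 1 − (1−p)^7 = 1 − 0.6017009 = 0.3982991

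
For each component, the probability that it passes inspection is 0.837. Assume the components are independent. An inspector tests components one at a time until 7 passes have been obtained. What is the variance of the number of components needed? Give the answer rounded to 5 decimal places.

Y = total components until the seventh success; negative binomial with r=7, p=0.837.
Var(Y) = r(1−p)/p² = 7·0.163 / 0.837² = 1.6286761

1.62868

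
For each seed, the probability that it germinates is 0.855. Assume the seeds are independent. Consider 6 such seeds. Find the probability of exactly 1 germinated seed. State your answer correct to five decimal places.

X ~ Binomial(n=6, p=0.855).
P(X=1) = C(6,1) · p^1 · (1−p)^5
= 6 · 0.855 · 6.4097e-05 = 0.0003288

0.00033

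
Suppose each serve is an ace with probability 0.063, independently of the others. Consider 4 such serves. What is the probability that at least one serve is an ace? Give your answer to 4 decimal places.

P(at least one) = 1 − P(none) = 1 − (1 − 0.063)^4
= 1 − 0.770830 = 0.229170

0.2292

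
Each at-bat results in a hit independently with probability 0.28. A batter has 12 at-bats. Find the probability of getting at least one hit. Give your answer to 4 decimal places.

P(at least one) = 1 − P(none) = 1 − (1 − 0.28)^12
= 1 − 0.019408 = 0.980592

0.9806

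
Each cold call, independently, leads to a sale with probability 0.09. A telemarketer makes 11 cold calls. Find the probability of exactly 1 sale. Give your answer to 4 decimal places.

0.3855

X ~ Binomial(n=11, p=0.09).
P(X=1) = C(11,1) · p^1 · (1−p)^10
= 11 · 0.09 · 0.38942 = 0.385522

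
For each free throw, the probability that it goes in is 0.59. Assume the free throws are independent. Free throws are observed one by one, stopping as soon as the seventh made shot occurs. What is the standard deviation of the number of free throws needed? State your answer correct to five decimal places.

2.87137

Y = total free throws until the seventh success; negative binomial with r=7, p=0.59.
SD(Y) = √[r(1−p)/p²] = √(8.2447573) = 2.8713685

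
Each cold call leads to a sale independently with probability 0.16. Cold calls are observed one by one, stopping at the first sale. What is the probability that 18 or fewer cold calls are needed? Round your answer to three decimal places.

0.957

Y = number of cold calls to the first success; geometric, p = 0.16.
P(Y ≤ 18) = 1 − (1−p)^18 = 1 − 0.04335 = 0.95665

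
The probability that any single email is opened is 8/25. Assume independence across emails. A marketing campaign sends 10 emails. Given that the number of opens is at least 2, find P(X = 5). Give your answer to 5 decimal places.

0.13980

X ~ Binomial(10, 0.32). Want P(X=5 | X≥2) = P(X=5) / P(X≥2).
P(X=5) = C(10,5)·0.32^5·0.68^5 = 0.1229405
P(X≥2) = 1 − 0.0211392 − 0.0994787 = 0.8793821
Ratio = 0.1229405 / 0.8793821 = 0.1398033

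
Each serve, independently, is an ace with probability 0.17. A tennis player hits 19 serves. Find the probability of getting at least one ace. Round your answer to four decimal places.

P(at least one) = 1 − P(none) = 1 − (1 − 0.17)^19
= 1 − 0.029006 = 0.970994

0.9710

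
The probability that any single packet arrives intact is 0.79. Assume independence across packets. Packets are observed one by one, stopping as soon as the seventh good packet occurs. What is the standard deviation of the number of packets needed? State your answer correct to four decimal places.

Y = total packets until the seventh success; negative binomial with r=7, p=0.79.
SD(Y) = √[r(1−p)/p²] = √(2.355392) = 1.534729

1.5347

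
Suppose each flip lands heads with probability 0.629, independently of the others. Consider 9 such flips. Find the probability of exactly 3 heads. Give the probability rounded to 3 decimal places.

X ~ Binomial(n=9, p=0.629).
P(X=3) = C(9,3) · p^3 · (1−p)^6
= 84 · 0.24886 · 0.0026076 = 0.05451

0.055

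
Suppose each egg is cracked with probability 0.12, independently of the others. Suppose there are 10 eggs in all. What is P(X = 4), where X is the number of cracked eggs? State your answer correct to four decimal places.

0.0202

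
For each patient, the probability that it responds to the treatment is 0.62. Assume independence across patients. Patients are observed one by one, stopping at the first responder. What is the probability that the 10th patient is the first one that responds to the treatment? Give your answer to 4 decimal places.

0.0001

Geometric (trials to first success), p = 0.62.
P(Y = 10) = (1−p)^9 · p = 0.00016522 · 0.62 = 0.000102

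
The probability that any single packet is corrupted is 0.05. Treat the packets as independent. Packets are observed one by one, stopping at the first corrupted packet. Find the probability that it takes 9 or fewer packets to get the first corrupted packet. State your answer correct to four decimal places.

0.3698

Y = number of packets to the first success; geometric, p = 0.05.
P(Y ≤ 9) = 1 − (1−p)^9 = 1 − 0.630249 = 0.369751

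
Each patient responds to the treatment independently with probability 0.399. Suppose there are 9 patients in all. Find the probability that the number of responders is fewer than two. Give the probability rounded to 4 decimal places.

0.0714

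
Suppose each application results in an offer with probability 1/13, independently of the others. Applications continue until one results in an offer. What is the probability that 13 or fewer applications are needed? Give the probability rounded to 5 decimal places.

0.64674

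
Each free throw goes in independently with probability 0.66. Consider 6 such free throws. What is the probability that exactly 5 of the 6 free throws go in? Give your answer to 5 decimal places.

0.25548

X ~ Binomial(n=6, p=0.66).
P(X=5) = C(6,5) · p^5 · (1−p)^1
= 6 · 0.12523 · 0.34 = 0.2554758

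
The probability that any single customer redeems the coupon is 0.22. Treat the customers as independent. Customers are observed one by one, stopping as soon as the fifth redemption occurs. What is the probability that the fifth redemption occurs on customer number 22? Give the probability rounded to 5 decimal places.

Y = trial on which the fifth success occurs; negative binomial, r=5, p=0.22.
P(Y=22) = C(21,4) · p^5 · (1−p)^17
= 5985 · 0.00051536 · 0.014642 = 0.0451633

0.04516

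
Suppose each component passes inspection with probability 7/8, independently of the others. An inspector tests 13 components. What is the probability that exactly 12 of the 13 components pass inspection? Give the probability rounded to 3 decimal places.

X ~ Binomial(n=13, p=0.875).
P(X=12) = C(13,12) · p^12 · (1−p)^1
= 13 · 0.20142 · 0.125 = 0.32730

0.327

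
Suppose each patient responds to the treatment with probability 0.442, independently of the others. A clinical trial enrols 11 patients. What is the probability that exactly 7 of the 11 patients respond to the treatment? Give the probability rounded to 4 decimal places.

0.1054

X ~ Binomial(n=11, p=0.442).
P(X=7) = C(11,7) · p^7 · (1−p)^4
= 330 · 0.0032958 · 0.096948 = 0.105440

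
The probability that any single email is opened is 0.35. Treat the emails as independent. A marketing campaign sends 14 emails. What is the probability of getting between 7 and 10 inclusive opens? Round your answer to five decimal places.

0.18249

X ~ Binomial(14, 0.35); P(7 ≤ X ≤ 10) = Σ C(14,k) p^k (1−p)^(14−k) over k:
  k=7: C(14,7)·0.35^7·0.65^7 = 0.1082473
  k=8: C(14,8)·0.35^8·0.65^6 = 0.0510011
  k=9: C(14,9)·0.35^9·0.65^5 = 0.0183081
  k=10: C(14,10)·0.35^10·0.65^4 = 0.0049291
Total = 0.1824856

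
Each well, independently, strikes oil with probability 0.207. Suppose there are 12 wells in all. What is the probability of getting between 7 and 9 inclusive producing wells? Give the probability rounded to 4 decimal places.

0.0048

X ~ Binomial(12, 0.207); P(7 ≤ X ≤ 9) = Σ C(12,k) p^k (1−p)^(12−k) over k:
  k=7: C(12,7)·0.207^7·0.793^5 = 0.004045
  k=8: C(12,8)·0.207^8·0.793^4 = 0.000660
  k=9: C(12,9)·0.207^9·0.793^3 = 0.000077
Total = 0.004781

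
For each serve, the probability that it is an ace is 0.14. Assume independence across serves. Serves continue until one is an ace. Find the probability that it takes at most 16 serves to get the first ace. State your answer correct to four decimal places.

Y = number of serves to the first success; geometric, p = 0.14.
P(Y ≤ 16) = 1 − (1−p)^16 = 1 − 0.089531 = 0.910469

0.9105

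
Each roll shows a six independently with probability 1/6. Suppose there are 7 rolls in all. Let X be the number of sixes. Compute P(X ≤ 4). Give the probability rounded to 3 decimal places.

0.998

X ~ Binomial(7, 0.166667); P(X ≤ 4) = Σ C(7,k) p^k (1−p)^(7−k) over k:
  k=0: C(7,0)·0.166667^0·0.833333^7 = 0.27908
  k=1: C(7,1)·0.166667^1·0.833333^6 = 0.39071
  k=2: C(7,2)·0.166667^2·0.833333^5 = 0.23443
  k=3: C(7,3)·0.166667^3·0.833333^4 = 0.07814
  k=4: C(7,4)·0.166667^4·0.833333^3 = 0.01563
Total = 0.99800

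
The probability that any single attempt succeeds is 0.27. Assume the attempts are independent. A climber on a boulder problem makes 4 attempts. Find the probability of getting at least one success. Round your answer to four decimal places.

0.7160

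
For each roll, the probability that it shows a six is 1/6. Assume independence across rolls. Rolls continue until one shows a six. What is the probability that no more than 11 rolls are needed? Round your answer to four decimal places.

0.8654

Y = number of rolls to the first success; geometric, p = 0.166667.
P(Y ≤ 11) = 1 − (1−p)^11 = 1 − 0.134588 = 0.865412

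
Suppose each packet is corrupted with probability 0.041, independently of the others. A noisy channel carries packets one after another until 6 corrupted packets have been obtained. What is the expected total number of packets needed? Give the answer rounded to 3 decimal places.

Y = total packets until the sixth success; negative binomial with r=6, p=0.041.
E[Y] = r / p = 6 / 0.041 = 146.34146

146.341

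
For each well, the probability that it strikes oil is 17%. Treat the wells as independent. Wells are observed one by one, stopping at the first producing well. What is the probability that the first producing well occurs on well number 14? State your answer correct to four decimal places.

Geometric (trials to first success), p = 0.17.
P(Y = 14) = (1−p)^13 · p = 0.088719 · 0.17 = 0.015082

0.0151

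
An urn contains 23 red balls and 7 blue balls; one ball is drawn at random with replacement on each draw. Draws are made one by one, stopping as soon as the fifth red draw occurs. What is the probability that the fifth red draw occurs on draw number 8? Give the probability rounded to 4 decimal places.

0.1178

Y = trial on which the fifth success occurs; negative binomial, r=5, p=0.766667.
P(Y=8) = C(7,4) · p^5 · (1−p)^3
= 35 · 0.26487 · 0.012704 = 0.117769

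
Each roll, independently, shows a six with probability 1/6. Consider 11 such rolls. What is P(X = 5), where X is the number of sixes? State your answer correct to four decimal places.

0.0199

X ~ Binomial(n=11, p=0.166667).
P(X=5) = C(11,5) · p^5 · (1−p)^6
= 462 · 0.0001286 · 0.3349 = 0.019897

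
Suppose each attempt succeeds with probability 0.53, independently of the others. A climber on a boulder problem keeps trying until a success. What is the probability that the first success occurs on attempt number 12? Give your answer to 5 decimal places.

Geometric (trials to first success), p = 0.53.
P(Y = 12) = (1−p)^11 · p = 0.00024722 · 0.53 = 0.0001310

0.00013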